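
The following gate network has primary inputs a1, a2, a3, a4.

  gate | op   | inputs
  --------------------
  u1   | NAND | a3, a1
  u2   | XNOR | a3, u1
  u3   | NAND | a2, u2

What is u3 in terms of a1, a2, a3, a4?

u1 = a3 NAND a1
u2 = a3 XNOR u1 = a3 XNOR (a3 NAND a1)
u3 = a2 NAND u2 = a2 NAND (a3 XNOR (a3 NAND a1))

a2 NAND (a3 XNOR (a3 NAND a1))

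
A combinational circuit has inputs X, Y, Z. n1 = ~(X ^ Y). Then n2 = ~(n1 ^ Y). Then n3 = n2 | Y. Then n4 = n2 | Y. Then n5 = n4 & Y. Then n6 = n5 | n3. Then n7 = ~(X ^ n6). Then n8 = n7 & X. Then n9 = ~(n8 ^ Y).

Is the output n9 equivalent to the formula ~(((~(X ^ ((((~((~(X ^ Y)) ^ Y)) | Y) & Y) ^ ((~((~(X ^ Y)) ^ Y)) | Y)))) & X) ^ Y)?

n1 = ~(X ^ Y)
n2 = ~(n1 ^ Y) = ~((~(X ^ Y)) ^ Y)
n3 = n2 | Y = (~((~(X ^ Y)) ^ Y)) | Y
n4 = n2 | Y = (~((~(X ^ Y)) ^ Y)) | Y
n5 = n4 & Y = ((~((~(X ^ Y)) ^ Y)) | Y) & Y
n6 = n5 | n3 = (((~((~(X ^ Y)) ^ Y)) | Y) & Y) | ((~((~(X ^ Y)) ^ Y)) | Y)
n7 = ~(X ^ n6) = ~(X ^ ((((~((~(X ^ Y)) ^ Y)) | Y) & Y) | ((~((~(X ^ Y)) ^ Y)) | Y)))
n8 = n7 & X = (~(X ^ ((((~((~(X ^ Y)) ^ Y)) | Y) & Y) | ((~((~(X ^ Y)) ^ Y)) | Y)))) & X
n9 = ~(n8 ^ Y) = ~(((~(X ^ ((((~((~(X ^ Y)) ^ Y)) | Y) & Y) | ((~((~(X ^ Y)) ^ Y)) | Y)))) & X) ^ Y)
At X=1, Y=1, Z=0: circuit gives 1, formula gives 0.

No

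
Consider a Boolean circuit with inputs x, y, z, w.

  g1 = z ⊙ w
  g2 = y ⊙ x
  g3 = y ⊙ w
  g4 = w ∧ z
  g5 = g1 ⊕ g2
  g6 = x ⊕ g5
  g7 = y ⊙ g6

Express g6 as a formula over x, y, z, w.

x ⊕ ((z ⊙ w) ⊕ (y ⊙ x))

g1 = z ⊙ w
g2 = y ⊙ x
g5 = g1 ⊕ g2 = (z ⊙ w) ⊕ (y ⊙ x)
g6 = x ⊕ g5 = x ⊕ ((z ⊙ w) ⊕ (y ⊙ x))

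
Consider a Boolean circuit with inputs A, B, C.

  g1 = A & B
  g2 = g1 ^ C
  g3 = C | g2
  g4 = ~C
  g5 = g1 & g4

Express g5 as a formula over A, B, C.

(A & B) & ~C

g1 = A & B
g4 = ~C
g5 = g1 & g4 = (A & B) & ~C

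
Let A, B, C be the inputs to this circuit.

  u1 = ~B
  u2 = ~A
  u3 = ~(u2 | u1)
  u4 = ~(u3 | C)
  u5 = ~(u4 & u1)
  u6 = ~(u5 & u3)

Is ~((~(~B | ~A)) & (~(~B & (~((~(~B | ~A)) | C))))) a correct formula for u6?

Yes

u1 = ~B
u2 = ~A
u3 = ~(u2 | u1) = ~(~A | ~B)
u4 = ~(u3 | C) = ~((~(~A | ~B)) | C)
u5 = ~(u4 & u1) = ~((~((~(~A | ~B)) | C)) & ~B)
u6 = ~(u5 & u3) = ~((~((~((~(~A | ~B)) | C)) & ~B)) & (~(~A | ~B)))
At A=1, B=1, C=0: circuit gives 0, formula gives 0.
At A=0, B=0, C=0: circuit gives 1, formula gives 1.
Agrees on all 8 inputs.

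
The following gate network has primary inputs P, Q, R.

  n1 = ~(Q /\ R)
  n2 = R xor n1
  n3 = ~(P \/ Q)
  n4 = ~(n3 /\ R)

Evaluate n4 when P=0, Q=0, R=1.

n3 = ~(0 \/ 0) = 1
n4 = ~(1 /\ 1) = 0

0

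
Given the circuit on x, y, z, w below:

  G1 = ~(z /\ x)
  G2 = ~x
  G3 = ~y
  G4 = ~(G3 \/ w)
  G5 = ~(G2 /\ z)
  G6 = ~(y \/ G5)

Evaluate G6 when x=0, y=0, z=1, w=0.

1

G2 = ~0 = 1
G5 = ~(1 /\ 1) = 0
G6 = ~(0 \/ 0) = 1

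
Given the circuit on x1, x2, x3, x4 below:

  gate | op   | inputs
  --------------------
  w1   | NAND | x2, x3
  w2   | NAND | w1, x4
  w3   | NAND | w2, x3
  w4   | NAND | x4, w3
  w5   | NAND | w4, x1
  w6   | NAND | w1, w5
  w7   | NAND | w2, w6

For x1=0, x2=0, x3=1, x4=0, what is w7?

1

w1 = 0 NAND 1 = 1
w2 = 1 NAND 0 = 1
w3 = 1 NAND 1 = 0
w4 = 0 NAND 0 = 1
w5 = 1 NAND 0 = 1
w6 = 1 NAND 1 = 0
w7 = 1 NAND 0 = 1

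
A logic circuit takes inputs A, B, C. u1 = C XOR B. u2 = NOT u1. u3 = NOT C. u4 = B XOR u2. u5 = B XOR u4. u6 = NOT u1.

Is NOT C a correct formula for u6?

u1 = C XOR B
u6 = NOT u1 = NOT (C XOR B)
At A=0, B=1, C=0: circuit gives 0, formula gives 1.

No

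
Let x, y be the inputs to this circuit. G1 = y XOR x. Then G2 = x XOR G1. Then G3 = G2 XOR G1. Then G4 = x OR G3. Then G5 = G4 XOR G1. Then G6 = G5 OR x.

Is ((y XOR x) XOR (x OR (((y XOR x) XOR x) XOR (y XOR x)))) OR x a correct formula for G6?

G1 = y XOR x
G2 = x XOR G1 = x XOR (y XOR x)
G3 = G2 XOR G1 = (x XOR (y XOR x)) XOR (y XOR x)
G4 = x OR G3 = x OR ((x XOR (y XOR x)) XOR (y XOR x))
G5 = G4 XOR G1 = (x OR ((x XOR (y XOR x)) XOR (y XOR x))) XOR (y XOR x)
G6 = G5 OR x = ((x OR ((x XOR (y XOR x)) XOR (y XOR x))) XOR (y XOR x)) OR x
At x=0, y=0: circuit gives 0, formula gives 0.
At x=0, y=1: circuit gives 1, formula gives 1.
Agrees on all 4 inputs.

Yes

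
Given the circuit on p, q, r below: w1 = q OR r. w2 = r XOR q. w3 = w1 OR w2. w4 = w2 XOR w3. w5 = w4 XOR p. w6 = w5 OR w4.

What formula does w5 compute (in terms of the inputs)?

w1 = q OR r
w2 = r XOR q
w3 = w1 OR w2 = (q OR r) OR (r XOR q)
w4 = w2 XOR w3 = (r XOR q) XOR ((q OR r) OR (r XOR q))
w5 = w4 XOR p = ((r XOR q) XOR ((q OR r) OR (r XOR q))) XOR p

((r XOR q) XOR ((q OR r) OR (r XOR q))) XOR p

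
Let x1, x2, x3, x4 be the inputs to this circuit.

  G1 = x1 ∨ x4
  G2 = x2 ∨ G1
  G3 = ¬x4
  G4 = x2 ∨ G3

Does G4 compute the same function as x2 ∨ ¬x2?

No

G3 = ¬x4
G4 = x2 ∨ G3 = x2 ∨ ¬x4
At x1=0, x2=0, x3=0, x4=1: circuit gives 0, formula gives 1.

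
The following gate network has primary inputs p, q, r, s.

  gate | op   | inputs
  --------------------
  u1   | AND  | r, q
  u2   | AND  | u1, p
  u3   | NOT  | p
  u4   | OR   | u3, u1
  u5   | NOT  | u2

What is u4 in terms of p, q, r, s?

NOT p OR (r AND q)

u1 = r AND q
u3 = NOT p
u4 = u3 OR u1 = NOT p OR (r AND q)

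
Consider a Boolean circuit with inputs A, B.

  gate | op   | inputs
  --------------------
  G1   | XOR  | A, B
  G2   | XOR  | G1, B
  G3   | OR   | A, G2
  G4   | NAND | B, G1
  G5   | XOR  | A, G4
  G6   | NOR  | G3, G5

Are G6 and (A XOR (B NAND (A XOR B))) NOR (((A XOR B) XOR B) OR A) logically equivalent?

Yes

G1 = A XOR B
G2 = G1 XOR B = (A XOR B) XOR B
G3 = A OR G2 = A OR ((A XOR B) XOR B)
G4 = B NAND G1 = B NAND (A XOR B)
G5 = A XOR G4 = A XOR (B NAND (A XOR B))
G6 = G3 NOR G5 = (A OR ((A XOR B) XOR B)) NOR (A XOR (B NAND (A XOR B)))
At A=0, B=0: circuit gives 0, formula gives 0.
At A=0, B=1: circuit gives 1, formula gives 1.
Agrees on all 4 inputs.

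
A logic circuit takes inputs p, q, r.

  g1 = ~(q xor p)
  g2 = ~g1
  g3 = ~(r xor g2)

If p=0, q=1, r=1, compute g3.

1

g1 = ~(1 xor 0) = 0
g2 = ~0 = 1
g3 = ~(1 xor 1) = 1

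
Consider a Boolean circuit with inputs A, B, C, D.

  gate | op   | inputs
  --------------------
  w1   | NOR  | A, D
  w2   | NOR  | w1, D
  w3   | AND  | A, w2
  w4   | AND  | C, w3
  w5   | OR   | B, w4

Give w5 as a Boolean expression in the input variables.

w1 = A NOR D
w2 = w1 NOR D = (A NOR D) NOR D
w3 = A AND w2 = A AND ((A NOR D) NOR D)
w4 = C AND w3 = C AND (A AND ((A NOR D) NOR D))
w5 = B OR w4 = B OR (C AND (A AND ((A NOR D) NOR D)))

B OR (C AND (A AND ((A NOR D) NOR D)))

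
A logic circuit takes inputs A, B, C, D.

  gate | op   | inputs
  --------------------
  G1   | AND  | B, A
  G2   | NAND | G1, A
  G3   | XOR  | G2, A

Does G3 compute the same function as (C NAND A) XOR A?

G1 = B AND A
G2 = G1 NAND A = (B AND A) NAND A
G3 = G2 XOR A = ((B AND A) NAND A) XOR A
At A=1, B=0, C=1, D=0: circuit gives 0, formula gives 1.

No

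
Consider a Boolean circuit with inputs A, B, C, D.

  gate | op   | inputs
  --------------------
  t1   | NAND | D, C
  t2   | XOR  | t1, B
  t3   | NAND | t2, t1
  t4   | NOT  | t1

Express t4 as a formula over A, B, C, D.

NOT (D NAND C)

t1 = D NAND C
t4 = NOT t1 = NOT (D NAND C)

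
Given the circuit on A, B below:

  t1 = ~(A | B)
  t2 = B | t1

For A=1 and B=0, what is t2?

0

t1 = ~(1 | 0) = 0
t2 = 0 | 0 = 0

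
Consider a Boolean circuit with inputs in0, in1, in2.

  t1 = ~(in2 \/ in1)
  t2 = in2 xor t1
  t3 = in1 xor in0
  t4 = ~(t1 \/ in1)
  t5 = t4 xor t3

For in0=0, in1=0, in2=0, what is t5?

0

t1 = ~(0 \/ 0) = 1
t3 = 0 xor 0 = 0
t4 = ~(1 \/ 0) = 0
t5 = 0 xor 0 = 0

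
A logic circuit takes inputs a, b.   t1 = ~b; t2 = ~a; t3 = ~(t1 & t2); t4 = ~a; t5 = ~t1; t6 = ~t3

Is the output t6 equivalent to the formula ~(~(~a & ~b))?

Yes

t1 = ~b
t2 = ~a
t3 = ~(t1 & t2) = ~(~b & ~a)
t6 = ~t3 = ~(~(~b & ~a))
At a=0, b=1: circuit gives 0, formula gives 0.
At a=0, b=0: circuit gives 1, formula gives 1.
Agrees on all 4 inputs.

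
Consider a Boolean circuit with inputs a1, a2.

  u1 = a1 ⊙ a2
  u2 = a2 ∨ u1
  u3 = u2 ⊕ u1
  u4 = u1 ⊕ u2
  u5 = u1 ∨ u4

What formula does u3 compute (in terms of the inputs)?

u1 = a1 ⊙ a2
u2 = a2 ∨ u1 = a2 ∨ (a1 ⊙ a2)
u3 = u2 ⊕ u1 = (a2 ∨ (a1 ⊙ a2)) ⊕ (a1 ⊙ a2)

(a2 ∨ (a1 ⊙ a2)) ⊕ (a1 ⊙ a2)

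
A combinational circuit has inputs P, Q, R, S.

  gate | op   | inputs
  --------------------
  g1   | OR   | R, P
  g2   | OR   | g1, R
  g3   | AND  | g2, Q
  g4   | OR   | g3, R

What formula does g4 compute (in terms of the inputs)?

(((R OR P) OR R) AND Q) OR R

g1 = R OR P
g2 = g1 OR R = (R OR P) OR R
g3 = g2 AND Q = ((R OR P) OR R) AND Q
g4 = g3 OR R = (((R OR P) OR R) AND Q) OR R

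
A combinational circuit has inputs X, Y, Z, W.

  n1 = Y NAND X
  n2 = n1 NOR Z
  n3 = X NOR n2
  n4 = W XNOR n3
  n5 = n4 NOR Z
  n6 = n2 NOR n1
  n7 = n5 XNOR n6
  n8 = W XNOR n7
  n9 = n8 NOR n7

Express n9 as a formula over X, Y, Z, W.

n1 = Y NAND X
n2 = n1 NOR Z = (Y NAND X) NOR Z
n3 = X NOR n2 = X NOR ((Y NAND X) NOR Z)
n4 = W XNOR n3 = W XNOR (X NOR ((Y NAND X) NOR Z))
n5 = n4 NOR Z = (W XNOR (X NOR ((Y NAND X) NOR Z))) NOR Z
n6 = n2 NOR n1 = ((Y NAND X) NOR Z) NOR (Y NAND X)
n7 = n5 XNOR n6 = ((W XNOR (X NOR ((Y NAND X) NOR Z))) NOR Z) XNOR (((Y NAND X) NOR Z) NOR (Y NAND X))
n8 = W XNOR n7 = W XNOR (((W XNOR (X NOR ((Y NAND X) NOR Z))) NOR Z) XNOR (((Y NAND X) NOR Z) NOR (Y NAND X)))
n9 = n8 NOR n7 = (W XNOR (((W XNOR (X NOR ((Y NAND X) NOR Z))) NOR Z) XNOR (((Y NAND X) NOR Z) NOR (Y NAND X)))) NOR (((W XNOR (X NOR ((Y NAND X) NOR Z))) NOR Z) XNOR (((Y NAND X) NOR Z) NOR (Y NAND X)))

(W XNOR (((W XNOR (X NOR ((Y NAND X) NOR Z))) NOR Z) XNOR (((Y NAND X) NOR Z) NOR (Y NAND X)))) NOR (((W XNOR (X NOR ((Y NAND X) NOR Z))) NOR Z) XNOR (((Y NAND X) NOR Z) NOR (Y NAND X)))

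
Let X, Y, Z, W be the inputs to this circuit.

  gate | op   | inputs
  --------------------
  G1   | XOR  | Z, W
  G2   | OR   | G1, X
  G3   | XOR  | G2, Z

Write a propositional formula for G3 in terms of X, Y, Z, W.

((Z XOR W) OR X) XOR Z

G1 = Z XOR W
G2 = G1 OR X = (Z XOR W) OR X
G3 = G2 XOR Z = ((Z XOR W) OR X) XOR Z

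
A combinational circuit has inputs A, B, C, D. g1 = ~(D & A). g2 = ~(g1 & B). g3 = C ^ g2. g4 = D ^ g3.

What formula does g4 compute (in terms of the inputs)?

D ^ (C ^ (~((~(D & A)) & B)))

g1 = ~(D & A)
g2 = ~(g1 & B) = ~((~(D & A)) & B)
g3 = C ^ g2 = C ^ (~((~(D & A)) & B))
g4 = D ^ g3 = D ^ (C ^ (~((~(D & A)) & B)))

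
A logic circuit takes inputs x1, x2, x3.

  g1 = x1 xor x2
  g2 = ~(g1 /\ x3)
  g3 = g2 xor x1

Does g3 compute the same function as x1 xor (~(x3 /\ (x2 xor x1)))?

Yes

g1 = x1 xor x2
g2 = ~(g1 /\ x3) = ~((x1 xor x2) /\ x3)
g3 = g2 xor x1 = (~((x1 xor x2) /\ x3)) xor x1
At x1=0, x2=1, x3=1: circuit gives 0, formula gives 0.
At x1=0, x2=0, x3=0: circuit gives 1, formula gives 1.
Agrees on all 8 inputs.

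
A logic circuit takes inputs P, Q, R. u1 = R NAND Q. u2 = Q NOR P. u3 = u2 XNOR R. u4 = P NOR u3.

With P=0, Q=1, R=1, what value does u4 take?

1

u2 = 1 NOR 0 = 0
u3 = 0 XNOR 1 = 0
u4 = 0 NOR 0 = 1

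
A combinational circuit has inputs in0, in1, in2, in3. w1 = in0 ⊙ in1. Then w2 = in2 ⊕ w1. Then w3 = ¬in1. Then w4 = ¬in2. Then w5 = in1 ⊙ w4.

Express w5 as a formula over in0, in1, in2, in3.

in1 ⊙ ¬in2

w4 = ¬in2
w5 = in1 ⊙ w4 = in1 ⊙ ¬in2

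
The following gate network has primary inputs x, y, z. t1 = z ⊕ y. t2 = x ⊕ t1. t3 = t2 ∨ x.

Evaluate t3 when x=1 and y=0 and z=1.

1

t1 = 1 ⊕ 0 = 1
t2 = 1 ⊕ 1 = 0
t3 = 0 ∨ 1 = 1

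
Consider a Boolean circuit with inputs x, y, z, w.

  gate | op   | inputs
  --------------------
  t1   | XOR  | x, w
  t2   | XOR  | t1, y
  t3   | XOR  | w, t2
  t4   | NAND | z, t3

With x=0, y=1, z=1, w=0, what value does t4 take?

0

t1 = 0 XOR 0 = 0
t2 = 0 XOR 1 = 1
t3 = 0 XOR 1 = 1
t4 = 1 NAND 1 = 0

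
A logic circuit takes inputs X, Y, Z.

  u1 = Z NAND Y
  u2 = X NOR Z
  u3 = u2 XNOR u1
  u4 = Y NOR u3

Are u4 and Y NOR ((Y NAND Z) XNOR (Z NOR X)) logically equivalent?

u1 = Z NAND Y
u2 = X NOR Z
u3 = u2 XNOR u1 = (X NOR Z) XNOR (Z NAND Y)
u4 = Y NOR u3 = Y NOR ((X NOR Z) XNOR (Z NAND Y))
At X=0, Y=0, Z=0: circuit gives 0, formula gives 0.
At X=0, Y=0, Z=1: circuit gives 1, formula gives 1.
Agrees on all 8 inputs.

Yes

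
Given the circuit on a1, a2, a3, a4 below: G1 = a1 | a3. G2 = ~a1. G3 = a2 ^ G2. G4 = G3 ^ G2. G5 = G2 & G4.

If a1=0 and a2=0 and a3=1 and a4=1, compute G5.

G2 = ~0 = 1
G3 = 0 ^ 1 = 1
G4 = 1 ^ 1 = 0
G5 = 1 & 0 = 0

0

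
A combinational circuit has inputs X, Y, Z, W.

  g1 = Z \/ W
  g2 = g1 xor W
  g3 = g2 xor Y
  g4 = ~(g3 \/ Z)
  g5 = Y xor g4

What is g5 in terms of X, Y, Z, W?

g1 = Z \/ W
g2 = g1 xor W = (Z \/ W) xor W
g3 = g2 xor Y = ((Z \/ W) xor W) xor Y
g4 = ~(g3 \/ Z) = ~((((Z \/ W) xor W) xor Y) \/ Z)
g5 = Y xor g4 = Y xor (~((((Z \/ W) xor W) xor Y) \/ Z))

Y xor (~((((Z \/ W) xor W) xor Y) \/ Z))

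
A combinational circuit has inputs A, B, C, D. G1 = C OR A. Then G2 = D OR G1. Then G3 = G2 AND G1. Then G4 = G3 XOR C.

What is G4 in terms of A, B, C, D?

G1 = C OR A
G2 = D OR G1 = D OR (C OR A)
G3 = G2 AND G1 = (D OR (C OR A)) AND (C OR A)
G4 = G3 XOR C = ((D OR (C OR A)) AND (C OR A)) XOR C

((D OR (C OR A)) AND (C OR A)) XOR C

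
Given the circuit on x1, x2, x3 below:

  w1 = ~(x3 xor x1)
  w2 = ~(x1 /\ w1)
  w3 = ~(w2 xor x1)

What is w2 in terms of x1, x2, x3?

~(x1 /\ (~(x3 xor x1)))

w1 = ~(x3 xor x1)
w2 = ~(x1 /\ w1) = ~(x1 /\ (~(x3 xor x1)))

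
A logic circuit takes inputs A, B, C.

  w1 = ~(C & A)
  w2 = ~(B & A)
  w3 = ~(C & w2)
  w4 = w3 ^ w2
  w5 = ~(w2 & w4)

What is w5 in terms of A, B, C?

w2 = ~(B & A)
w3 = ~(C & w2) = ~(C & (~(B & A)))
w4 = w3 ^ w2 = (~(C & (~(B & A)))) ^ (~(B & A))
w5 = ~(w2 & w4) = ~((~(B & A)) & ((~(C & (~(B & A)))) ^ (~(B & A))))

~((~(B & A)) & ((~(C & (~(B & A)))) ^ (~(B & A))))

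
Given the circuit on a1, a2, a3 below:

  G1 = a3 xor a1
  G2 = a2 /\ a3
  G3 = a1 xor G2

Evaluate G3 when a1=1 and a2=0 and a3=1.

1

G2 = 0 /\ 1 = 0
G3 = 1 xor 0 = 1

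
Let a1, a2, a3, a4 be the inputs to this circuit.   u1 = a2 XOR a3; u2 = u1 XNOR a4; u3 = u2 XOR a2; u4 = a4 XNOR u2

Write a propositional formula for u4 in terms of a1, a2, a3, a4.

a4 XNOR ((a2 XOR a3) XNOR a4)

u1 = a2 XOR a3
u2 = u1 XNOR a4 = (a2 XOR a3) XNOR a4
u4 = a4 XNOR u2 = a4 XNOR ((a2 XOR a3) XNOR a4)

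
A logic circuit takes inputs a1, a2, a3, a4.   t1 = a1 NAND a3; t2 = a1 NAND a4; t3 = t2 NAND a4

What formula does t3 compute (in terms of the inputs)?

(a1 NAND a4) NAND a4

t2 = a1 NAND a4
t3 = t2 NAND a4 = (a1 NAND a4) NAND a4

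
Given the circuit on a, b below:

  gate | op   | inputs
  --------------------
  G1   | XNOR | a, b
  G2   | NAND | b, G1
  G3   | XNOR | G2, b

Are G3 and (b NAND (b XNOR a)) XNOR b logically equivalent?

Yes

G1 = a XNOR b
G2 = b NAND G1 = b NAND (a XNOR b)
G3 = G2 XNOR b = (b NAND (a XNOR b)) XNOR b
At a=0, b=0: circuit gives 0, formula gives 0.
At a=0, b=1: circuit gives 1, formula gives 1.
Agrees on all 4 inputs.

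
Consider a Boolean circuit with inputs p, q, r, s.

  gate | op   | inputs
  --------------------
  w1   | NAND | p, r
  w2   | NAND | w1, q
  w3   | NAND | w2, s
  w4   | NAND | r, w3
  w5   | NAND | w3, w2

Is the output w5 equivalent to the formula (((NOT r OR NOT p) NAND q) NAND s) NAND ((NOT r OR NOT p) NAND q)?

Yes

w1 = p NAND r
w2 = w1 NAND q = (p NAND r) NAND q
w3 = w2 NAND s = ((p NAND r) NAND q) NAND s
w5 = w3 NAND w2 = (((p NAND r) NAND q) NAND s) NAND ((p NAND r) NAND q)
At p=0, q=0, r=0, s=0: circuit gives 0, formula gives 0.
At p=0, q=0, r=0, s=1: circuit gives 1, formula gives 1.
Agrees on all 16 inputs.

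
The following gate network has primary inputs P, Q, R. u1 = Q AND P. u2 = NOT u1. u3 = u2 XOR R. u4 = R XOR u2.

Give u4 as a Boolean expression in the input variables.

u1 = Q AND P
u2 = NOT u1 = NOT (Q AND P)
u4 = R XOR u2 = R XOR NOT (Q AND P)

R XOR NOT (Q AND P)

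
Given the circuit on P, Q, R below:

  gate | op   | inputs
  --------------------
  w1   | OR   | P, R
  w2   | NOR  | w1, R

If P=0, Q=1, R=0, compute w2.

w1 = 0 OR 0 = 0
w2 = 0 NOR 0 = 1

1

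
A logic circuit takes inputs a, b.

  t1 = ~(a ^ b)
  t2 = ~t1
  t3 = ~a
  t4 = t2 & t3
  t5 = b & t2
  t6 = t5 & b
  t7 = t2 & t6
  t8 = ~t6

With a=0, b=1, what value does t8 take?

t1 = ~(0 ^ 1) = 0
t2 = ~0 = 1
t5 = 1 & 1 = 1
t6 = 1 & 1 = 1
t8 = ~1 = 0

0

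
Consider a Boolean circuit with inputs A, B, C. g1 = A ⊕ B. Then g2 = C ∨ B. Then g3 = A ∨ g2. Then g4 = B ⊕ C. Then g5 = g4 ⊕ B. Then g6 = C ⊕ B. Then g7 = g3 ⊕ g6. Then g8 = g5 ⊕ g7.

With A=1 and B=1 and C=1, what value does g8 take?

g2 = 1 ∨ 1 = 1
g3 = 1 ∨ 1 = 1
g4 = 1 ⊕ 1 = 0
g5 = 0 ⊕ 1 = 1
g6 = 1 ⊕ 1 = 0
g7 = 1 ⊕ 0 = 1
g8 = 1 ⊕ 1 = 0

0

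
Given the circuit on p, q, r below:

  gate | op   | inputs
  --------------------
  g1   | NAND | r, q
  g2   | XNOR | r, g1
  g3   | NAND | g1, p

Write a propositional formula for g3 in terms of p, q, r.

g1 = r NAND q
g3 = g1 NAND p = (r NAND q) NAND p

(r NAND q) NAND p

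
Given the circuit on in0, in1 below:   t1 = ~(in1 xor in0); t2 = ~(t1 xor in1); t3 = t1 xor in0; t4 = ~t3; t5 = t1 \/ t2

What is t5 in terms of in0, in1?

t1 = ~(in1 xor in0)
t2 = ~(t1 xor in1) = ~((~(in1 xor in0)) xor in1)
t5 = t1 \/ t2 = (~(in1 xor in0)) \/ (~((~(in1 xor in0)) xor in1))

(~(in1 xor in0)) \/ (~((~(in1 xor in0)) xor in1))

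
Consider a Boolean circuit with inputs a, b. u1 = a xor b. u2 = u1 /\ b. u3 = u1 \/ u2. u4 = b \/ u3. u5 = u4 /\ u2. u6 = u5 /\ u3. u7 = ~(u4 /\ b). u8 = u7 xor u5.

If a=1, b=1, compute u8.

0

u1 = 1 xor 1 = 0
u2 = 0 /\ 1 = 0
u3 = 0 \/ 0 = 0
u4 = 1 \/ 0 = 1
u5 = 1 /\ 0 = 0
u7 = ~(1 /\ 1) = 0
u8 = 0 xor 0 = 0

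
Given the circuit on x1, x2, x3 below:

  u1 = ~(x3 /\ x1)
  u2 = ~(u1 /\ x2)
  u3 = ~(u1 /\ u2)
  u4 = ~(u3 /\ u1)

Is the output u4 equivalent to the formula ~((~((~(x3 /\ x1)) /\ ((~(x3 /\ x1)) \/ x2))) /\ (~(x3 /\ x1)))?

No

u1 = ~(x3 /\ x1)
u2 = ~(u1 /\ x2) = ~((~(x3 /\ x1)) /\ x2)
u3 = ~(u1 /\ u2) = ~((~(x3 /\ x1)) /\ (~((~(x3 /\ x1)) /\ x2)))
u4 = ~(u3 /\ u1) = ~((~((~(x3 /\ x1)) /\ (~((~(x3 /\ x1)) /\ x2)))) /\ (~(x3 /\ x1)))
At x1=0, x2=1, x3=0: circuit gives 0, formula gives 1.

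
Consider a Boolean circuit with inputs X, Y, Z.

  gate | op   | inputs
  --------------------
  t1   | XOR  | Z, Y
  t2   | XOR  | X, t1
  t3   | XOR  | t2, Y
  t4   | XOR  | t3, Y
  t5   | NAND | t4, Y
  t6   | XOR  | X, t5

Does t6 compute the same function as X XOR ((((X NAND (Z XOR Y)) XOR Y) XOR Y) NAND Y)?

t1 = Z XOR Y
t2 = X XOR t1 = X XOR (Z XOR Y)
t3 = t2 XOR Y = (X XOR (Z XOR Y)) XOR Y
t4 = t3 XOR Y = ((X XOR (Z XOR Y)) XOR Y) XOR Y
t5 = t4 NAND Y = (((X XOR (Z XOR Y)) XOR Y) XOR Y) NAND Y
t6 = X XOR t5 = X XOR ((((X XOR (Z XOR Y)) XOR Y) XOR Y) NAND Y)
At X=0, Y=1, Z=1: circuit gives 1, formula gives 0.

No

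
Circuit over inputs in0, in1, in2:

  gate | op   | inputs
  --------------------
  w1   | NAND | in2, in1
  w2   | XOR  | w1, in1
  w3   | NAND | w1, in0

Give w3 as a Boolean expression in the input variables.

w1 = in2 NAND in1
w3 = w1 NAND in0 = (in2 NAND in1) NAND in0

(in2 NAND in1) NAND in0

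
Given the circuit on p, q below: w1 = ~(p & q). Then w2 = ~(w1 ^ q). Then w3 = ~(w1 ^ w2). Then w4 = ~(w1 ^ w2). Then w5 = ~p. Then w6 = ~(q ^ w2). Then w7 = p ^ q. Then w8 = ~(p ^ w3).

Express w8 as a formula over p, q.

w1 = ~(p & q)
w2 = ~(w1 ^ q) = ~((~(p & q)) ^ q)
w3 = ~(w1 ^ w2) = ~((~(p & q)) ^ (~((~(p & q)) ^ q)))
w8 = ~(p ^ w3) = ~(p ^ (~((~(p & q)) ^ (~((~(p & q)) ^ q)))))

~(p ^ (~((~(p & q)) ^ (~((~(p & q)) ^ q)))))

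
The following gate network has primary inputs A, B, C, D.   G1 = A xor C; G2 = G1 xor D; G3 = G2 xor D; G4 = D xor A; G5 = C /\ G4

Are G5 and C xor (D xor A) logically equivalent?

No

G4 = D xor A
G5 = C /\ G4 = C /\ (D xor A)
At A=0, B=0, C=0, D=1: circuit gives 0, formula gives 1.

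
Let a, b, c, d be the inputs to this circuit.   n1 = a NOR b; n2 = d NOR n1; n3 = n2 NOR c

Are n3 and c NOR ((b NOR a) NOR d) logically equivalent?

Yes

n1 = a NOR b
n2 = d NOR n1 = d NOR (a NOR b)
n3 = n2 NOR c = (d NOR (a NOR b)) NOR c
At a=0, b=0, c=1, d=0: circuit gives 0, formula gives 0.
At a=0, b=0, c=0, d=0: circuit gives 1, formula gives 1.
Agrees on all 16 inputs.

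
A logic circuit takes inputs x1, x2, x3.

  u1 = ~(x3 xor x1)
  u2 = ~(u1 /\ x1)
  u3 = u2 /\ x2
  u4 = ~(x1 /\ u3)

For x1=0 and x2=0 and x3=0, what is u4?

1

u1 = ~(0 xor 0) = 1
u2 = ~(1 /\ 0) = 1
u3 = 1 /\ 0 = 0
u4 = ~(0 /\ 0) = 1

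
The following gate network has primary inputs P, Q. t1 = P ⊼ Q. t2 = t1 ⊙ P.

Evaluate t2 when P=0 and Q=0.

t1 = 0 ⊼ 0 = 1
t2 = 1 ⊙ 0 = 0

0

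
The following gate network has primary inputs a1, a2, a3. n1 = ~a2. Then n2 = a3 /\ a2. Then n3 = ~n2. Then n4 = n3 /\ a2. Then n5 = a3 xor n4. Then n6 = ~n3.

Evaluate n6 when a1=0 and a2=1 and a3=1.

1

n2 = 1 /\ 1 = 1
n3 = ~1 = 0
n6 = ~0 = 1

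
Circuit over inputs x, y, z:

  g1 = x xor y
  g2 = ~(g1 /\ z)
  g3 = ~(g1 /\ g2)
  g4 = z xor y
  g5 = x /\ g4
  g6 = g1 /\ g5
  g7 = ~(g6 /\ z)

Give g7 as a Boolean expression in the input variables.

g1 = x xor y
g4 = z xor y
g5 = x /\ g4 = x /\ (z xor y)
g6 = g1 /\ g5 = (x xor y) /\ (x /\ (z xor y))
g7 = ~(g6 /\ z) = ~(((x xor y) /\ (x /\ (z xor y))) /\ z)

~(((x xor y) /\ (x /\ (z xor y))) /\ z)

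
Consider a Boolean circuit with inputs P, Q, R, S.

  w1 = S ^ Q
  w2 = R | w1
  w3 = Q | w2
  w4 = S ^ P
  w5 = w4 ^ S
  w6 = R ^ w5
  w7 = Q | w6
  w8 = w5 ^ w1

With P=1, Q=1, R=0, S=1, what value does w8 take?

w1 = 1 ^ 1 = 0
w4 = 1 ^ 1 = 0
w5 = 0 ^ 1 = 1
w8 = 1 ^ 0 = 1

1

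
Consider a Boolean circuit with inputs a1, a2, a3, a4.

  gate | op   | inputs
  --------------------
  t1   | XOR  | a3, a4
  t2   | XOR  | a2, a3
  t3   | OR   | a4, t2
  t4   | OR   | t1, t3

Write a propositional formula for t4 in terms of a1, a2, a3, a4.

t1 = a3 XOR a4
t2 = a2 XOR a3
t3 = a4 OR t2 = a4 OR (a2 XOR a3)
t4 = t1 OR t3 = (a3 XOR a4) OR (a4 OR (a2 XOR a3))

(a3 XOR a4) OR (a4 OR (a2 XOR a3))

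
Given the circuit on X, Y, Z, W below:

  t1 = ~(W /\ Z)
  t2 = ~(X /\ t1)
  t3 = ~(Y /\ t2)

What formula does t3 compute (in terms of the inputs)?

~(Y /\ (~(X /\ (~(W /\ Z)))))

t1 = ~(W /\ Z)
t2 = ~(X /\ t1) = ~(X /\ (~(W /\ Z)))
t3 = ~(Y /\ t2) = ~(Y /\ (~(X /\ (~(W /\ Z)))))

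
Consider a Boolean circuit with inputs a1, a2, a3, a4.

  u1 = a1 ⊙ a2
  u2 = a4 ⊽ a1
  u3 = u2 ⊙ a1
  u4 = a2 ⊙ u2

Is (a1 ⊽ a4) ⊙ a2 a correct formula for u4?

Yes

u2 = a4 ⊽ a1
u4 = a2 ⊙ u2 = a2 ⊙ (a4 ⊽ a1)
At a1=0, a2=0, a3=0, a4=0: circuit gives 0, formula gives 0.
At a1=0, a2=0, a3=0, a4=1: circuit gives 1, formula gives 1.
Agrees on all 16 inputs.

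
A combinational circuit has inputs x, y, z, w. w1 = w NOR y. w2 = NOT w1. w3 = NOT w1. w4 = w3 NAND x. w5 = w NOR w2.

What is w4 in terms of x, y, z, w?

w1 = w NOR y
w3 = NOT w1 = NOT (w NOR y)
w4 = w3 NAND x = NOT (w NOR y) NAND x

NOT (w NOR y) NAND x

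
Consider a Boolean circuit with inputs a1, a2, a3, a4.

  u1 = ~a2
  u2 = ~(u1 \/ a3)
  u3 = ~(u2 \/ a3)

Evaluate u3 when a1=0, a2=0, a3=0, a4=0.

u1 = ~0 = 1
u2 = ~(1 \/ 0) = 0
u3 = ~(0 \/ 0) = 1

1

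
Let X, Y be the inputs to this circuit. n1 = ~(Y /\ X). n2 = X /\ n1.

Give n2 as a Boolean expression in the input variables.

n1 = ~(Y /\ X)
n2 = X /\ n1 = X /\ (~(Y /\ X))

X /\ (~(Y /\ X))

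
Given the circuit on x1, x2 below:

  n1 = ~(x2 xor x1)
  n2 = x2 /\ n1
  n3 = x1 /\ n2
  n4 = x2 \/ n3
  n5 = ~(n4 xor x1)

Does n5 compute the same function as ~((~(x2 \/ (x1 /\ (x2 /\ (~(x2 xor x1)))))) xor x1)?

No

n1 = ~(x2 xor x1)
n2 = x2 /\ n1 = x2 /\ (~(x2 xor x1))
n3 = x1 /\ n2 = x1 /\ (x2 /\ (~(x2 xor x1)))
n4 = x2 \/ n3 = x2 \/ (x1 /\ (x2 /\ (~(x2 xor x1))))
n5 = ~(n4 xor x1) = ~((x2 \/ (x1 /\ (x2 /\ (~(x2 xor x1))))) xor x1)
At x1=0, x2=0: circuit gives 1, formula gives 0.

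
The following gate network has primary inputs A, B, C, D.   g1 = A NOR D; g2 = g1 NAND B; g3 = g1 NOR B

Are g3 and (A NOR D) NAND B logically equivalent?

No

g1 = A NOR D
g3 = g1 NOR B = (A NOR D) NOR B
At A=0, B=0, C=0, D=0: circuit gives 0, formula gives 1.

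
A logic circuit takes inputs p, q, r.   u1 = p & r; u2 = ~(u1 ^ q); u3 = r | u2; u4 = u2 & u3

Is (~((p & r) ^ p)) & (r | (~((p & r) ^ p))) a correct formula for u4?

u1 = p & r
u2 = ~(u1 ^ q) = ~((p & r) ^ q)
u3 = r | u2 = r | (~((p & r) ^ q))
u4 = u2 & u3 = (~((p & r) ^ q)) & (r | (~((p & r) ^ q)))
At p=0, q=1, r=0: circuit gives 0, formula gives 1.

No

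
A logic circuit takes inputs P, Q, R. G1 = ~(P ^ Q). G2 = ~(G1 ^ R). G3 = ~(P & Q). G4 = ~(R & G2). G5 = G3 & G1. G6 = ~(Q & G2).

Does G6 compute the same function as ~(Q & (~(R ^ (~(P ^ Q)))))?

G1 = ~(P ^ Q)
G2 = ~(G1 ^ R) = ~((~(P ^ Q)) ^ R)
G6 = ~(Q & G2) = ~(Q & (~((~(P ^ Q)) ^ R)))
At P=0, Q=1, R=0: circuit gives 0, formula gives 0.
At P=0, Q=0, R=0: circuit gives 1, formula gives 1.
Agrees on all 8 inputs.

Yes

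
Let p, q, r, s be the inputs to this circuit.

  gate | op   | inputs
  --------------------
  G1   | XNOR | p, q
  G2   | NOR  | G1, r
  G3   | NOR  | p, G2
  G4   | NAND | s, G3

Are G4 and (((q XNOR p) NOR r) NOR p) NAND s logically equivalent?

Yes

G1 = p XNOR q
G2 = G1 NOR r = (p XNOR q) NOR r
G3 = p NOR G2 = p NOR ((p XNOR q) NOR r)
G4 = s NAND G3 = s NAND (p NOR ((p XNOR q) NOR r))
At p=0, q=0, r=0, s=1: circuit gives 0, formula gives 0.
At p=0, q=0, r=0, s=0: circuit gives 1, formula gives 1.
Agrees on all 16 inputs.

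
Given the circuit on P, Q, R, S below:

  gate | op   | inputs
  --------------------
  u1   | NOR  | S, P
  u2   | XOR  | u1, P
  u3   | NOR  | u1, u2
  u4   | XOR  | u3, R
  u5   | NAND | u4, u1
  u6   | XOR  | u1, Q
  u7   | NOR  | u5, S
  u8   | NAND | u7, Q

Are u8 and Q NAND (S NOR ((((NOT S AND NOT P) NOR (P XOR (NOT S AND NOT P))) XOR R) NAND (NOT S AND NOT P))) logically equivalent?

u1 = S NOR P
u2 = u1 XOR P = (S NOR P) XOR P
u3 = u1 NOR u2 = (S NOR P) NOR ((S NOR P) XOR P)
u4 = u3 XOR R = ((S NOR P) NOR ((S NOR P) XOR P)) XOR R
u5 = u4 NAND u1 = (((S NOR P) NOR ((S NOR P) XOR P)) XOR R) NAND (S NOR P)
u7 = u5 NOR S = ((((S NOR P) NOR ((S NOR P) XOR P)) XOR R) NAND (S NOR P)) NOR S
u8 = u7 NAND Q = (((((S NOR P) NOR ((S NOR P) XOR P)) XOR R) NAND (S NOR P)) NOR S) NAND Q
At P=0, Q=1, R=1, S=0: circuit gives 0, formula gives 0.
At P=0, Q=0, R=0, S=0: circuit gives 1, formula gives 1.
Agrees on all 16 inputs.

Yes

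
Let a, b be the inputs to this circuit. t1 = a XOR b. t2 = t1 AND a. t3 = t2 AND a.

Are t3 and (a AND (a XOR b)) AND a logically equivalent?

Yes

t1 = a XOR b
t2 = t1 AND a = (a XOR b) AND a
t3 = t2 AND a = ((a XOR b) AND a) AND a
At a=0, b=0: circuit gives 0, formula gives 0.
At a=1, b=0: circuit gives 1, formula gives 1.
Agrees on all 4 inputs.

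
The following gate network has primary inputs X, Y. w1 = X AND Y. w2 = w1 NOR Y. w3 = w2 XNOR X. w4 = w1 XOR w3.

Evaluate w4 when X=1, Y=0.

1

w1 = 1 AND 0 = 0
w2 = 0 NOR 0 = 1
w3 = 1 XNOR 1 = 1
w4 = 0 XOR 1 = 1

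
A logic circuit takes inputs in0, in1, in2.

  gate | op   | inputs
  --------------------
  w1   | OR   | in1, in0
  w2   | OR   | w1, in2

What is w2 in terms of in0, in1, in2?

w1 = in1 OR in0
w2 = w1 OR in2 = (in1 OR in0) OR in2

(in1 OR in0) OR in2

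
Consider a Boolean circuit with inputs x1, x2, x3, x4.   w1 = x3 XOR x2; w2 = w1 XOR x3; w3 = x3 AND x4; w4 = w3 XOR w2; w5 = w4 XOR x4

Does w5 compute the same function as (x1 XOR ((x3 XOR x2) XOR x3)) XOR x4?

No

w1 = x3 XOR x2
w2 = w1 XOR x3 = (x3 XOR x2) XOR x3
w3 = x3 AND x4
w4 = w3 XOR w2 = (x3 AND x4) XOR ((x3 XOR x2) XOR x3)
w5 = w4 XOR x4 = ((x3 AND x4) XOR ((x3 XOR x2) XOR x3)) XOR x4
At x1=0, x2=0, x3=1, x4=1: circuit gives 0, formula gives 1.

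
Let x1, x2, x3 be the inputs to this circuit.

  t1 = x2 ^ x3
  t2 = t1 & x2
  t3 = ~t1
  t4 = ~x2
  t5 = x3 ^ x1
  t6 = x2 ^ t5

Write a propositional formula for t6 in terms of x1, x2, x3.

x2 ^ (x3 ^ x1)

t5 = x3 ^ x1
t6 = x2 ^ t5 = x2 ^ (x3 ^ x1)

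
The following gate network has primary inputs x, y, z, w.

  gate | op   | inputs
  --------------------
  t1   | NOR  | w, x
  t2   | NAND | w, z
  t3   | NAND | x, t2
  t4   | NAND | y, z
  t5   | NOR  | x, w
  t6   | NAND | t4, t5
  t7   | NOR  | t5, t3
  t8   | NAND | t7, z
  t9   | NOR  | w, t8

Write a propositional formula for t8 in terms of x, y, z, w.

t2 = w NAND z
t3 = x NAND t2 = x NAND (w NAND z)
t5 = x NOR w
t7 = t5 NOR t3 = (x NOR w) NOR (x NAND (w NAND z))
t8 = t7 NAND z = ((x NOR w) NOR (x NAND (w NAND z))) NAND z

((x NOR w) NOR (x NAND (w NAND z))) NAND z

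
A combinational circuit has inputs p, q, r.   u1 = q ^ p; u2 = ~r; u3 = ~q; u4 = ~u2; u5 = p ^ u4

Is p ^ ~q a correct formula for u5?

u2 = ~r
u4 = ~u2 = ~~r
u5 = p ^ u4 = p ^ ~~r
At p=0, q=0, r=0: circuit gives 0, formula gives 1.

No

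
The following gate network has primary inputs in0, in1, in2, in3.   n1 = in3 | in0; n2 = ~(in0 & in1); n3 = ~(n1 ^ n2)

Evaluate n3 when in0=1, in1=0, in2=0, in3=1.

1

n1 = 1 | 1 = 1
n2 = ~(1 & 0) = 1
n3 = ~(1 ^ 1) = 1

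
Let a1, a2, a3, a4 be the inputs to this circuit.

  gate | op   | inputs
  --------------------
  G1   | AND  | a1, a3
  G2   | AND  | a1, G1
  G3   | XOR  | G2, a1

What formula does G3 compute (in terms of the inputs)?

(a1 AND (a1 AND a3)) XOR a1

G1 = a1 AND a3
G2 = a1 AND G1 = a1 AND (a1 AND a3)
G3 = G2 XOR a1 = (a1 AND (a1 AND a3)) XOR a1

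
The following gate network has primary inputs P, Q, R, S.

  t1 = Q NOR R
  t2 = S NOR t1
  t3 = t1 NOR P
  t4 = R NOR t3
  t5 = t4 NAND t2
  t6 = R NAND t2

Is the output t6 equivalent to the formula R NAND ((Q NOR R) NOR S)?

Yes

t1 = Q NOR R
t2 = S NOR t1 = S NOR (Q NOR R)
t6 = R NAND t2 = R NAND (S NOR (Q NOR R))
At P=0, Q=0, R=1, S=0: circuit gives 0, formula gives 0.
At P=0, Q=0, R=0, S=0: circuit gives 1, formula gives 1.
Agrees on all 16 inputs.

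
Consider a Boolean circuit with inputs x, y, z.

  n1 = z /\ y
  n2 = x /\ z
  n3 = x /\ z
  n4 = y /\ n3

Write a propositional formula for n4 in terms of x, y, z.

y /\ (x /\ z)

n3 = x /\ z
n4 = y /\ n3 = y /\ (x /\ z)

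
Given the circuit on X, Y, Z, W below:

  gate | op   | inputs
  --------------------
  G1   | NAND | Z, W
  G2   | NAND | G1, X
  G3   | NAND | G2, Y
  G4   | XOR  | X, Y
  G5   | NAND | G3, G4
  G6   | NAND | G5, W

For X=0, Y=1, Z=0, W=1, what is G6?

0

G1 = 0 NAND 1 = 1
G2 = 1 NAND 0 = 1
G3 = 1 NAND 1 = 0
G4 = 0 XOR 1 = 1
G5 = 0 NAND 1 = 1
G6 = 1 NAND 1 = 0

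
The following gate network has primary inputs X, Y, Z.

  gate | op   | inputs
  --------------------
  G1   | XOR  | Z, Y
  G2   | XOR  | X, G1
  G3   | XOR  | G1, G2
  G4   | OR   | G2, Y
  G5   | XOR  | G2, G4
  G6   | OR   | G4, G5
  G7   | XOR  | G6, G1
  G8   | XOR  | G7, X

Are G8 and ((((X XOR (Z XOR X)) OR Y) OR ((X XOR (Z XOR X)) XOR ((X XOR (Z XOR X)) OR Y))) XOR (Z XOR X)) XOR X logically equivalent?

No

G1 = Z XOR Y
G2 = X XOR G1 = X XOR (Z XOR Y)
G4 = G2 OR Y = (X XOR (Z XOR Y)) OR Y
G5 = G2 XOR G4 = (X XOR (Z XOR Y)) XOR ((X XOR (Z XOR Y)) OR Y)
G6 = G4 OR G5 = ((X XOR (Z XOR Y)) OR Y) OR ((X XOR (Z XOR Y)) XOR ((X XOR (Z XOR Y)) OR Y))
G7 = G6 XOR G1 = (((X XOR (Z XOR Y)) OR Y) OR ((X XOR (Z XOR Y)) XOR ((X XOR (Z XOR Y)) OR Y))) XOR (Z XOR Y)
G8 = G7 XOR X = ((((X XOR (Z XOR Y)) OR Y) OR ((X XOR (Z XOR Y)) XOR ((X XOR (Z XOR Y)) OR Y))) XOR (Z XOR Y)) XOR X
At X=0, Y=1, Z=0: circuit gives 0, formula gives 1.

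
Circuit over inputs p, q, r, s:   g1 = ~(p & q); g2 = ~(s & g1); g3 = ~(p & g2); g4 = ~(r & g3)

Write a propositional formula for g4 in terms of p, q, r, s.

g1 = ~(p & q)
g2 = ~(s & g1) = ~(s & (~(p & q)))
g3 = ~(p & g2) = ~(p & (~(s & (~(p & q)))))
g4 = ~(r & g3) = ~(r & (~(p & (~(s & (~(p & q)))))))

~(r & (~(p & (~(s & (~(p & q)))))))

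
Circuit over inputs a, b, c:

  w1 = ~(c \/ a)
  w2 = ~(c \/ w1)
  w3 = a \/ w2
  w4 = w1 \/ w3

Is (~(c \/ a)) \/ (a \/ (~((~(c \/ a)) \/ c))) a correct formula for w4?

w1 = ~(c \/ a)
w2 = ~(c \/ w1) = ~(c \/ (~(c \/ a)))
w3 = a \/ w2 = a \/ (~(c \/ (~(c \/ a))))
w4 = w1 \/ w3 = (~(c \/ a)) \/ (a \/ (~(c \/ (~(c \/ a)))))
At a=0, b=0, c=1: circuit gives 0, formula gives 0.
At a=0, b=0, c=0: circuit gives 1, formula gives 1.
Agrees on all 8 inputs.

Yes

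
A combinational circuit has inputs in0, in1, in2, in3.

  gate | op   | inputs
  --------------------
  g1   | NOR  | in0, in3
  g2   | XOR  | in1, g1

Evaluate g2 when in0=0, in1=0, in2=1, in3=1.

g1 = 0 NOR 1 = 0
g2 = 0 XOR 0 = 0

0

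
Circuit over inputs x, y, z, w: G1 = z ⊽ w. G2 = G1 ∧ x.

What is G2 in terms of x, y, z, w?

G1 = z ⊽ w
G2 = G1 ∧ x = (z ⊽ w) ∧ x

(z ⊽ w) ∧ x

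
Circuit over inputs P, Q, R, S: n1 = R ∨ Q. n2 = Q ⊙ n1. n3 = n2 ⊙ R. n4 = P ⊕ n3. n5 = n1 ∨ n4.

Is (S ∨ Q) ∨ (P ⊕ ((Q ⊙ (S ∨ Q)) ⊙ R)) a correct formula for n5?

n1 = R ∨ Q
n2 = Q ⊙ n1 = Q ⊙ (R ∨ Q)
n3 = n2 ⊙ R = (Q ⊙ (R ∨ Q)) ⊙ R
n4 = P ⊕ n3 = P ⊕ ((Q ⊙ (R ∨ Q)) ⊙ R)
n5 = n1 ∨ n4 = (R ∨ Q) ∨ (P ⊕ ((Q ⊙ (R ∨ Q)) ⊙ R))
At P=0, Q=0, R=0, S=1: circuit gives 0, formula gives 1.

No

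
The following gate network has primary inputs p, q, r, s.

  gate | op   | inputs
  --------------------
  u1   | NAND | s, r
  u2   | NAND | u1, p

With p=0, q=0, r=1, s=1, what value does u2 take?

u1 = 1 NAND 1 = 0
u2 = 0 NAND 0 = 1

1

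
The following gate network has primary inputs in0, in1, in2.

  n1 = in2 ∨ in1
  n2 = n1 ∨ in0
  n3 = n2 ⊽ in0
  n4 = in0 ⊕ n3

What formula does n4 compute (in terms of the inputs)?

n1 = in2 ∨ in1
n2 = n1 ∨ in0 = (in2 ∨ in1) ∨ in0
n3 = n2 ⊽ in0 = ((in2 ∨ in1) ∨ in0) ⊽ in0
n4 = in0 ⊕ n3 = in0 ⊕ (((in2 ∨ in1) ∨ in0) ⊽ in0)

in0 ⊕ (((in2 ∨ in1) ∨ in0) ⊽ in0)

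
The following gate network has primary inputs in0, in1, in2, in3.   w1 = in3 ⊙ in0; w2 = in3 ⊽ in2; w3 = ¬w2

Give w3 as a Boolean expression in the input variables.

¬(in3 ⊽ in2)

w2 = in3 ⊽ in2
w3 = ¬w2 = ¬(in3 ⊽ in2)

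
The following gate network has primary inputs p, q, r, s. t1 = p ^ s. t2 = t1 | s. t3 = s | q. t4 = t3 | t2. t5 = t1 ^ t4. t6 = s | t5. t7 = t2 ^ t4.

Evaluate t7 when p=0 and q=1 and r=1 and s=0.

1

t1 = 0 ^ 0 = 0
t2 = 0 | 0 = 0
t3 = 0 | 1 = 1
t4 = 1 | 0 = 1
t7 = 0 ^ 1 = 1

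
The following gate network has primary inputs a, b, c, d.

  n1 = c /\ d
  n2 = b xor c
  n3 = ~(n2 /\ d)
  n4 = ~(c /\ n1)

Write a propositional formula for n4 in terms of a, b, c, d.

n1 = c /\ d
n4 = ~(c /\ n1) = ~(c /\ (c /\ d))

~(c /\ (c /\ d))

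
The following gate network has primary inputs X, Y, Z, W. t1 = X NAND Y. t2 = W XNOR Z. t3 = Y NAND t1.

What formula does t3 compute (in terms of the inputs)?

Y NAND (X NAND Y)

t1 = X NAND Y
t3 = Y NAND t1 = Y NAND (X NAND Y)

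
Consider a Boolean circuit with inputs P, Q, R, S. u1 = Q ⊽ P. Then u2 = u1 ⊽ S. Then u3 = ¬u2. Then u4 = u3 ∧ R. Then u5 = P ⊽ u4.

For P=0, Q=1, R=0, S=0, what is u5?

u1 = 1 ⊽ 0 = 0
u2 = 0 ⊽ 0 = 1
u3 = ¬1 = 0
u4 = 0 ∧ 0 = 0
u5 = 0 ⊽ 0 = 1

1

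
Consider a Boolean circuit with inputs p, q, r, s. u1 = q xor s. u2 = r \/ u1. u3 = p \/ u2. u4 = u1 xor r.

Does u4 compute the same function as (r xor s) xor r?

No

u1 = q xor s
u4 = u1 xor r = (q xor s) xor r
At p=0, q=0, r=1, s=0: circuit gives 1, formula gives 0.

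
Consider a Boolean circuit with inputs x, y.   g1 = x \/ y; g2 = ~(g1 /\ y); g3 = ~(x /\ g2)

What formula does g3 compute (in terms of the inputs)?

g1 = x \/ y
g2 = ~(g1 /\ y) = ~((x \/ y) /\ y)
g3 = ~(x /\ g2) = ~(x /\ (~((x \/ y) /\ y)))

~(x /\ (~((x \/ y) /\ y)))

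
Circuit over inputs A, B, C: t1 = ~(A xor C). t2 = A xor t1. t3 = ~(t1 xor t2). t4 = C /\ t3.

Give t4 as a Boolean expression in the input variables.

t1 = ~(A xor C)
t2 = A xor t1 = A xor (~(A xor C))
t3 = ~(t1 xor t2) = ~((~(A xor C)) xor (A xor (~(A xor C))))
t4 = C /\ t3 = C /\ (~((~(A xor C)) xor (A xor (~(A xor C)))))

C /\ (~((~(A xor C)) xor (A xor (~(A xor C)))))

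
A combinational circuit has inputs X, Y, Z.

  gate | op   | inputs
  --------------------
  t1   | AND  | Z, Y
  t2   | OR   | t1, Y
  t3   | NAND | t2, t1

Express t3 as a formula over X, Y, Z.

t1 = Z AND Y
t2 = t1 OR Y = (Z AND Y) OR Y
t3 = t2 NAND t1 = ((Z AND Y) OR Y) NAND (Z AND Y)

((Z AND Y) OR Y) NAND (Z AND Y)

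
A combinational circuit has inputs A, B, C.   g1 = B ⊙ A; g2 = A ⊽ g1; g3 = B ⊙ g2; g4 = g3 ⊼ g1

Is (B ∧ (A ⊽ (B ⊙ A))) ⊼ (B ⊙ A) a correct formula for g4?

g1 = B ⊙ A
g2 = A ⊽ g1 = A ⊽ (B ⊙ A)
g3 = B ⊙ g2 = B ⊙ (A ⊽ (B ⊙ A))
g4 = g3 ⊼ g1 = (B ⊙ (A ⊽ (B ⊙ A))) ⊼ (B ⊙ A)
At A=0, B=0, C=0: circuit gives 0, formula gives 1.

No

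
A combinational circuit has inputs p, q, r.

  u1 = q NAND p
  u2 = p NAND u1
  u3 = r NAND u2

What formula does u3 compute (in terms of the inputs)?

u1 = q NAND p
u2 = p NAND u1 = p NAND (q NAND p)
u3 = r NAND u2 = r NAND (p NAND (q NAND p))

r NAND (p NAND (q NAND p))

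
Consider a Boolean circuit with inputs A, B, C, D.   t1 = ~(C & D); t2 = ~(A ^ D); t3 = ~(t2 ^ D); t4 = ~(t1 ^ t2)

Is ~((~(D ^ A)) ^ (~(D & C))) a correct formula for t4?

t1 = ~(C & D)
t2 = ~(A ^ D)
t4 = ~(t1 ^ t2) = ~((~(C & D)) ^ (~(A ^ D)))
At A=0, B=0, C=0, D=1: circuit gives 0, formula gives 0.
At A=0, B=0, C=0, D=0: circuit gives 1, formula gives 1.
Agrees on all 16 inputs.

Yes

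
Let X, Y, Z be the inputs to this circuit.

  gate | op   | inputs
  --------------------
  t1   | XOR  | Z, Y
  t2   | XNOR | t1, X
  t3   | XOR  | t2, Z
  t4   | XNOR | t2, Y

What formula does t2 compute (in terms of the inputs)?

t1 = Z XOR Y
t2 = t1 XNOR X = (Z XOR Y) XNOR X

(Z XOR Y) XNOR X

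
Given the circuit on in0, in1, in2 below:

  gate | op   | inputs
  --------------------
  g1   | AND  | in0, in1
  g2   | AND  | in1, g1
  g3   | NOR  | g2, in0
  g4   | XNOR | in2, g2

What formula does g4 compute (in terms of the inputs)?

g1 = in0 AND in1
g2 = in1 AND g1 = in1 AND (in0 AND in1)
g4 = in2 XNOR g2 = in2 XNOR (in1 AND (in0 AND in1))

in2 XNOR (in1 AND (in0 AND in1))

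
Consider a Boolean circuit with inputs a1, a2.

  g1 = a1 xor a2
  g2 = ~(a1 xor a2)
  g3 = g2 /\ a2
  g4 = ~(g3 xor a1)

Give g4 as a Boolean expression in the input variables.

g2 = ~(a1 xor a2)
g3 = g2 /\ a2 = (~(a1 xor a2)) /\ a2
g4 = ~(g3 xor a1) = ~(((~(a1 xor a2)) /\ a2) xor a1)

~(((~(a1 xor a2)) /\ a2) xor a1)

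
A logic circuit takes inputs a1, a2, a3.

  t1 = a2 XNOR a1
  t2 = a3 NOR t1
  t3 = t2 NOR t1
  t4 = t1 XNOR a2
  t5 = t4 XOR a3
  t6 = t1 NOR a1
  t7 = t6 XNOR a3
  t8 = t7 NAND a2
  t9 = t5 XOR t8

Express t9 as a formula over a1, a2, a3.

t1 = a2 XNOR a1
t4 = t1 XNOR a2 = (a2 XNOR a1) XNOR a2
t5 = t4 XOR a3 = ((a2 XNOR a1) XNOR a2) XOR a3
t6 = t1 NOR a1 = (a2 XNOR a1) NOR a1
t7 = t6 XNOR a3 = ((a2 XNOR a1) NOR a1) XNOR a3
t8 = t7 NAND a2 = (((a2 XNOR a1) NOR a1) XNOR a3) NAND a2
t9 = t5 XOR t8 = (((a2 XNOR a1) XNOR a2) XOR a3) XOR ((((a2 XNOR a1) NOR a1) XNOR a3) NAND a2)

(((a2 XNOR a1) XNOR a2) XOR a3) XOR ((((a2 XNOR a1) NOR a1) XNOR a3) NAND a2)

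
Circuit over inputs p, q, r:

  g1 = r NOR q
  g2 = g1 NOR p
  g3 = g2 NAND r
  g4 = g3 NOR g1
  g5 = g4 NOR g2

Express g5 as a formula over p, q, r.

((((r NOR q) NOR p) NAND r) NOR (r NOR q)) NOR ((r NOR q) NOR p)

g1 = r NOR q
g2 = g1 NOR p = (r NOR q) NOR p
g3 = g2 NAND r = ((r NOR q) NOR p) NAND r
g4 = g3 NOR g1 = (((r NOR q) NOR p) NAND r) NOR (r NOR q)
g5 = g4 NOR g2 = ((((r NOR q) NOR p) NAND r) NOR (r NOR q)) NOR ((r NOR q) NOR p)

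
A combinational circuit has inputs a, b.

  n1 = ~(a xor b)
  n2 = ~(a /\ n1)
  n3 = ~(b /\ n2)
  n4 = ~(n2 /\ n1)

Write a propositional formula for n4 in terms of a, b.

n1 = ~(a xor b)
n2 = ~(a /\ n1) = ~(a /\ (~(a xor b)))
n4 = ~(n2 /\ n1) = ~((~(a /\ (~(a xor b)))) /\ (~(a xor b)))

~((~(a /\ (~(a xor b)))) /\ (~(a xor b)))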